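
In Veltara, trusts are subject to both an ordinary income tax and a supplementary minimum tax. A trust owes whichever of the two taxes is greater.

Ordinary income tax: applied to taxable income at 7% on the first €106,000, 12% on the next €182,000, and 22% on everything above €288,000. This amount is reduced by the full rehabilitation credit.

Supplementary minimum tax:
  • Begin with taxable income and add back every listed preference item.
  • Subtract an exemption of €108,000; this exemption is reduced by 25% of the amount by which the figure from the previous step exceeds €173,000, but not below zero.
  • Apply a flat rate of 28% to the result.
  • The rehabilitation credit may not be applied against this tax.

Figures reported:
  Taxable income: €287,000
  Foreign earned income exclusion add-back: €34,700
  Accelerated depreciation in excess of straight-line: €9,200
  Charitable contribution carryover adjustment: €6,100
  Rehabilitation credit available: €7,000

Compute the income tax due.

Supplementary minimum tax:
  Adjusted income: €287,000 + €34,700 + €9,200 + €6,100 = €337,000
  Exemption: €108,000 − 25% × (€337,000 − €173,000) = €108,000 − €41,000 = €67,000
  Base: €337,000 − €67,000 = €270,000
  €270,000 × 28% = €75,600

Ordinary income tax:
  €106,000 × 7% = €7,420
  €181,000 × 12% = €21,720
  → €29,140
  Less rehabilitation credit €7,000 → €22,140

€75,600 > €22,140, so the supplementary minimum tax is the binding amount.

€75,600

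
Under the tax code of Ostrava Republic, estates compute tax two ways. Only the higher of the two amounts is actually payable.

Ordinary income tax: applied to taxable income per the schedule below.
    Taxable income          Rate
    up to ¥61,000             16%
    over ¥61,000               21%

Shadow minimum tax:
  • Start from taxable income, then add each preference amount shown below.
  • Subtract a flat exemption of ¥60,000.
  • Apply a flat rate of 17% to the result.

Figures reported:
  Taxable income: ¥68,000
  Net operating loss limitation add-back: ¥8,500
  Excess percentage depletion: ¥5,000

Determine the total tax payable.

Shadow minimum tax:
  Adjusted income: ¥68,000 + ¥8,500 + ¥5,000 = ¥81,500
  Less exemption ¥60,000 → base ¥21,500
  ¥21,500 × 17% = ¥3,655

Ordinary income tax:
  ¥61,000 × 16% = ¥9,760
  ¥7,000 × 21% = ¥1,470
  → ¥11,230

¥11,230 > ¥3,655, so the ordinary income tax governs.

¥11,230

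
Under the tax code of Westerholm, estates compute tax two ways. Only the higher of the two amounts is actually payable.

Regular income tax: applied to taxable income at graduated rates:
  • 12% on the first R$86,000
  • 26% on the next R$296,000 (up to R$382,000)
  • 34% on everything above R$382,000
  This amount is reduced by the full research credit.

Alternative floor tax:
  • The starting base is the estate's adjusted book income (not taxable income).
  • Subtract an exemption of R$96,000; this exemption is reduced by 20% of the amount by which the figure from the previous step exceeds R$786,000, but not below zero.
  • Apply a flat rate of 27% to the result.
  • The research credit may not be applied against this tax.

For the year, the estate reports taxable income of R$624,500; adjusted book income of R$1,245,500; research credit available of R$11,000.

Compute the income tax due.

Alternative floor tax:
  Base (adjusted book income): R$1,245,500
  Exemption: R$96,000 − 20% × (R$1,245,500 − R$786,000) = R$96,000 − R$91,900 = R$4,100
  Base: R$1,245,500 − R$4,100 = R$1,241,400
  R$1,241,400 × 27% = R$335,178

Regular income tax:
  R$86,000 × 12% = R$10,320
  R$296,000 × 26% = R$76,960
  R$242,500 × 34% = R$82,450
  → R$169,730
  Less research credit R$11,000 → R$158,730

R$335,178 > R$158,730, so the alternative floor tax is the binding amount.

R$335,178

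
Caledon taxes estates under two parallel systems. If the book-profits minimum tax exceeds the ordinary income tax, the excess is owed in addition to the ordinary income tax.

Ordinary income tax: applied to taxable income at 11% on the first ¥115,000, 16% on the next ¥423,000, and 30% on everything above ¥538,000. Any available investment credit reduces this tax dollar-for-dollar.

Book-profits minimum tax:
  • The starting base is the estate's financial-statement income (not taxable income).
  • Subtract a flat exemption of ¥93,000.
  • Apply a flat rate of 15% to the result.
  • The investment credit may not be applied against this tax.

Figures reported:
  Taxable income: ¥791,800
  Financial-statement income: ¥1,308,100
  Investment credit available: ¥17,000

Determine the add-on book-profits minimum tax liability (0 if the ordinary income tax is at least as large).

Ordinary income tax:
  ¥115,000 × 11% = ¥12,650
  ¥423,000 × 16% = ¥67,680
  ¥253,800 × 30% = ¥76,140
  → ¥156,470
  Less investment credit ¥17,000 → ¥139,470

Book-profits minimum tax:
  Base (financial-statement income): ¥1,308,100
  Less exemption ¥93,000 → base ¥1,215,100
  ¥1,215,100 × 15% = ¥182,265

Excess of book-profits minimum tax over ordinary income tax: ¥182,265 − ¥139,470 = ¥42,795.

¥42,795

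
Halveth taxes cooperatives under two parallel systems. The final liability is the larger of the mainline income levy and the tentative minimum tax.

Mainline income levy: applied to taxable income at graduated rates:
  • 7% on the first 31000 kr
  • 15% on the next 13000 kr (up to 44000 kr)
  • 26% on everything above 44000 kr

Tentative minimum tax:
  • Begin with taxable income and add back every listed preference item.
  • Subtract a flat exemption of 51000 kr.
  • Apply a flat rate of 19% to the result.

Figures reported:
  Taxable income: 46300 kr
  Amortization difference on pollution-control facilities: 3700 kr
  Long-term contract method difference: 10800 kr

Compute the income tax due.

Mainline income levy:
  31000 kr × 7% = 2170 kr
  13000 kr × 15% = 1950 kr
  2300 kr × 26% = 598 kr
  → 4718 kr

Tentative minimum tax:
  Adjusted income: 46300 kr + 3700 kr + 10800 kr = 60800 kr
  Less exemption 51000 kr → base 9800 kr
  9800 kr × 19% = 1862 kr

4718 kr > 1862 kr, so the mainline income levy governs.

4718 kr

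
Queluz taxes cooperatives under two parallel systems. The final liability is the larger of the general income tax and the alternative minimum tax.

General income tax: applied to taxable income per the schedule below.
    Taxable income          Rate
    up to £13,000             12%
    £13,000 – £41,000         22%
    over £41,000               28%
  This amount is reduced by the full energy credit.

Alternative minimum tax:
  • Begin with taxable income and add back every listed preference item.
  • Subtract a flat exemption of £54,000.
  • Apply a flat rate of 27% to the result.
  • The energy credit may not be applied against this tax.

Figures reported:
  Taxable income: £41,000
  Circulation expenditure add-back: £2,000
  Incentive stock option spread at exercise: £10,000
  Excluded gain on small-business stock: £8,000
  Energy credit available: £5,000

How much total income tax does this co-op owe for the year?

Alternative minimum tax:
  Adjusted income: £41,000 + £2,000 + £10,000 + £8,000 = £61,000
  Less exemption £54,000 → base £7,000
  £7,000 × 27% = £1,890

General income tax:
  £13,000 × 12% = £1,560
  £28,000 × 22% = £6,160
  → £7,720
  Less energy credit £5,000 → £2,720

£2,720 > £1,890, so the general income tax governs.

£2,720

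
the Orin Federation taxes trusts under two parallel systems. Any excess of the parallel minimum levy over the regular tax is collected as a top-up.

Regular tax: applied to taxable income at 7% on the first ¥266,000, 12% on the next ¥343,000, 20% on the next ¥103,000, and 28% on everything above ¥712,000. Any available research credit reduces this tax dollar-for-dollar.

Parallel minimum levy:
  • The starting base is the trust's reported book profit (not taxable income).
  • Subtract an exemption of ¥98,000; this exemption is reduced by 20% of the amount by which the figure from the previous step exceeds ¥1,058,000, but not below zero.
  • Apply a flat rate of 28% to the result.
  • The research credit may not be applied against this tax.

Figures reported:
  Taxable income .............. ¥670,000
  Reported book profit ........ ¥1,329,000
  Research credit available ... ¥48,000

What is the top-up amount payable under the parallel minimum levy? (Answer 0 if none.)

Regular tax:
  ¥266,000 × 7% = ¥18,620
  ¥343,000 × 12% = ¥41,160
  ¥61,000 × 20% = ¥12,200
  → ¥71,980
  Less research credit ¥48,000 → ¥23,980

Parallel minimum levy:
  Base (reported book profit): ¥1,329,000
  Exemption: ¥98,000 − 20% × (¥1,329,000 − ¥1,058,000) = ¥98,000 − ¥54,200 = ¥43,800
  Base: ¥1,329,000 − ¥43,800 = ¥1,285,200
  ¥1,285,200 × 28% = ¥359,856

Excess of parallel minimum levy over regular tax: ¥359,856 − ¥23,980 = ¥335,876.

¥335,876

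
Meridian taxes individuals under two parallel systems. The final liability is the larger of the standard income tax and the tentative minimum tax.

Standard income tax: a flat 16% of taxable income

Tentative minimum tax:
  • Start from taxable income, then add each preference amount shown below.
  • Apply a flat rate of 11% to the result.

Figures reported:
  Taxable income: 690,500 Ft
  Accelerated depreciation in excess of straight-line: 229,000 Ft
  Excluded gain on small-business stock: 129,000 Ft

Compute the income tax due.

Standard income tax:
  690,500 Ft × 16% = 110,480 Ft

Tentative minimum tax:
  Adjusted income: 690,500 Ft + 229,000 Ft + 129,000 Ft = 1,048,500 Ft
  1,048,500 Ft × 11% = 115,335 Ft

115,335 Ft > 110,480 Ft, so the tentative minimum tax is the binding amount.

115,335 Ft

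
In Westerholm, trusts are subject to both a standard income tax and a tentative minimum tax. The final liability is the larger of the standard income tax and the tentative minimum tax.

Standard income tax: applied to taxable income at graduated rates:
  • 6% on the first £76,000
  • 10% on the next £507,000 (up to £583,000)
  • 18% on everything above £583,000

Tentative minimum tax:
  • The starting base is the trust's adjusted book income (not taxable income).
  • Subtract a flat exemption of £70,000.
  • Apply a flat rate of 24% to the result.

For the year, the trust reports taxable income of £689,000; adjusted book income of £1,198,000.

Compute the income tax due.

£270,720

Standard income tax:
  £76,000 × 6% = £4,560
  £507,000 × 10% = £50,700
  £106,000 × 18% = £19,080
  → £74,340

Tentative minimum tax:
  Base (adjusted book income): £1,198,000
  Less exemption £70,000 → base £1,128,000
  £1,128,000 × 24% = £270,720

£270,720 > £74,340, so the tentative minimum tax is the binding amount.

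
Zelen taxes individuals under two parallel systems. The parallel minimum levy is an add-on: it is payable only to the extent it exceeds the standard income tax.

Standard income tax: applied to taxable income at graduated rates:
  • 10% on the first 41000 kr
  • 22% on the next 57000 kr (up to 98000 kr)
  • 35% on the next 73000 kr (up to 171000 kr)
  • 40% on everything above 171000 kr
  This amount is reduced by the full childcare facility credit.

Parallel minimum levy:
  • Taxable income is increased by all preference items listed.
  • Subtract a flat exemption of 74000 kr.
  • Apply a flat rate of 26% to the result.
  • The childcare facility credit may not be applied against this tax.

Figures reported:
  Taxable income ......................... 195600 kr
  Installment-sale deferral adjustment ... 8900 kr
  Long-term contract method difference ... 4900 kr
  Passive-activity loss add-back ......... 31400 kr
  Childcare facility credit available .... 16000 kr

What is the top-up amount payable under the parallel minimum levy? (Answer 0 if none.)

Parallel minimum levy:
  Adjusted income: 195600 kr + 8900 kr + 4900 kr + 31400 kr = 240800 kr
  Less exemption 74000 kr → base 166800 kr
  166800 kr × 26% = 43368 kr

Standard income tax:
  41000 kr × 10% = 4100 kr
  57000 kr × 22% = 12540 kr
  73000 kr × 35% = 25550 kr
  24600 kr × 40% = 9840 kr
  → 52030 kr
  Less childcare facility credit 16000 kr → 36030 kr

Excess of parallel minimum levy over standard income tax: 43368 kr − 36030 kr = 7338 kr.

7338 kr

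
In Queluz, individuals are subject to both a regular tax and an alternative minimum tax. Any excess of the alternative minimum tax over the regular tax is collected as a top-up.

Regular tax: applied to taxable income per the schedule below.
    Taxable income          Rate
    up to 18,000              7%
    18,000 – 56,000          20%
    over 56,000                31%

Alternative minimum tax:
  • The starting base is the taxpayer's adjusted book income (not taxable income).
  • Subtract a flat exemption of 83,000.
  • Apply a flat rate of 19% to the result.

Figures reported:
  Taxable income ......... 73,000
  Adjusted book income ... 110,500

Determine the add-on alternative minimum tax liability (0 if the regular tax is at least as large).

0

Alternative minimum tax:
  Base (adjusted book income): 110,500
  Less exemption 83,000 → base 27,500
  27,500 × 19% = 5,225

Regular tax:
  18,000 × 7% = 1,260
  38,000 × 20% = 7,600
  17,000 × 31% = 5,270
  → 14,130

5,225 ≤ 14,130, so no add-on is due.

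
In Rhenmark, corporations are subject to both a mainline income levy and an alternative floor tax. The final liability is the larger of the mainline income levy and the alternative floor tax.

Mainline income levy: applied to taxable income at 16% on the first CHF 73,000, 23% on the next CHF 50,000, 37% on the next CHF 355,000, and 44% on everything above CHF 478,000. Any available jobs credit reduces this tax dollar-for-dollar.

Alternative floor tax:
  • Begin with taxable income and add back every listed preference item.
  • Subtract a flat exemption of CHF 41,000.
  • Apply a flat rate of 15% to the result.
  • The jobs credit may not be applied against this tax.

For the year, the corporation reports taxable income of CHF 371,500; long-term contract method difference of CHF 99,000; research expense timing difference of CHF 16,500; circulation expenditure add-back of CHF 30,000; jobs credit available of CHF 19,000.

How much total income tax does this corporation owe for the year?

CHF 96,125

Alternative floor tax:
  Adjusted income: CHF 371,500 + CHF 99,000 + CHF 16,500 + CHF 30,000 = CHF 517,000
  Less exemption CHF 41,000 → base CHF 476,000
  CHF 476,000 × 15% = CHF 71,400

Mainline income levy:
  CHF 73,000 × 16% = CHF 11,680
  CHF 50,000 × 23% = CHF 11,500
  CHF 248,500 × 37% = CHF 91,945
  → CHF 115,125
  Less jobs credit CHF 19,000 → CHF 96,125

CHF 96,125 > CHF 71,400, so the mainline income levy governs.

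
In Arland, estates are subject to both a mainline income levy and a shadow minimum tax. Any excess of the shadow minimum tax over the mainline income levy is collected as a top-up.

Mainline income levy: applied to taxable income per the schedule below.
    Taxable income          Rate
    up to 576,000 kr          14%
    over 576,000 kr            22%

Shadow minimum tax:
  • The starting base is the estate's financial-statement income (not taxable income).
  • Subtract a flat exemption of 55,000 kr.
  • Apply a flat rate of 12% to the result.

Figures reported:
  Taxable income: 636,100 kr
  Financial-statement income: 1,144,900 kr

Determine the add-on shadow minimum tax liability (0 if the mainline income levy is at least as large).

Shadow minimum tax:
  Base (financial-statement income): 1,144,900 kr
  Less exemption 55,000 kr → base 1,089,900 kr
  1,089,900 kr × 12% = 130,788 kr

Mainline income levy:
  576,000 kr × 14% = 80,640 kr
  60,100 kr × 22% = 13,222 kr
  → 93,862 kr

Excess of shadow minimum tax over mainline income levy: 130,788 kr − 93,862 kr = 36,926 kr.

36,926 kr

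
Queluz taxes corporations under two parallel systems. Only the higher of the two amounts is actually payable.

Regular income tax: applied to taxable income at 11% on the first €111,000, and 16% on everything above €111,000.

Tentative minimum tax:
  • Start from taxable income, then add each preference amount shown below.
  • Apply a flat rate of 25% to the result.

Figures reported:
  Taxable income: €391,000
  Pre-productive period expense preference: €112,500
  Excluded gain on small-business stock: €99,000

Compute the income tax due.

€150,625

Tentative minimum tax:
  Adjusted income: €391,000 + €112,500 + €99,000 = €602,500
  €602,500 × 25% = €150,625

Regular income tax:
  €111,000 × 11% = €12,210
  €280,000 × 16% = €44,800
  → €57,010

€150,625 > €57,010, so the tentative minimum tax is the binding amount.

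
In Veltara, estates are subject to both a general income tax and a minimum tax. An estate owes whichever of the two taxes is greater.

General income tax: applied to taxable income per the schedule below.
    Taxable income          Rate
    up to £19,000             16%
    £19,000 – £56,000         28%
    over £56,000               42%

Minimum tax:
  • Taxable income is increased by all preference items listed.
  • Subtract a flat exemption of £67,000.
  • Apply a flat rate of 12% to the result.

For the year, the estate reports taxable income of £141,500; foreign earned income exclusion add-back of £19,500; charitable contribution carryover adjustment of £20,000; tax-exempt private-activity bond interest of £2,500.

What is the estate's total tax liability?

£49,310

General income tax:
  £19,000 × 16% = £3,040
  £37,000 × 28% = £10,360
  £85,500 × 42% = £35,910
  → £49,310

Minimum tax:
  Adjusted income: £141,500 + £19,500 + £20,000 + £2,500 = £183,500
  Less exemption £67,000 → base £116,500
  £116,500 × 12% = £13,980

£49,310 > £13,980, so the general income tax governs.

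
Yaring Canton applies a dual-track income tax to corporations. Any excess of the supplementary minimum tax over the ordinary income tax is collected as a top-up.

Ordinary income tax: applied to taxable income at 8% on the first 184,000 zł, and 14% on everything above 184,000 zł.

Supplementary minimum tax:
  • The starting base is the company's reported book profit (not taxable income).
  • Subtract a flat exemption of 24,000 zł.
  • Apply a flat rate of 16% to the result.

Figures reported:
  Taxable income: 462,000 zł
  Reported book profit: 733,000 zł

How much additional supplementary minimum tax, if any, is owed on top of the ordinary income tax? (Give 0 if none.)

59,800 zł

Ordinary income tax:
  184,000 zł × 8% = 14,720 zł
  278,000 zł × 14% = 38,920 zł
  → 53,640 zł

Supplementary minimum tax:
  Base (reported book profit): 733,000 zł
  Less exemption 24,000 zł → base 709,000 zł
  709,000 zł × 16% = 113,440 zł

Excess of supplementary minimum tax over ordinary income tax: 113,440 zł − 53,640 zł = 59,800 zł.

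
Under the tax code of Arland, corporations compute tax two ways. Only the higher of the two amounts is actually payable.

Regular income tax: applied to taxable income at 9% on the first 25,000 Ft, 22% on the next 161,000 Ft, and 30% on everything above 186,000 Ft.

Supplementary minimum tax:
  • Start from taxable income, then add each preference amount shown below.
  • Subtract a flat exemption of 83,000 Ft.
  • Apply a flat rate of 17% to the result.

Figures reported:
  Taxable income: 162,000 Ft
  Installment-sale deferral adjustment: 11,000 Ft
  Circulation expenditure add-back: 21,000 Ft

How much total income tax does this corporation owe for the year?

32,390 Ft

Regular income tax:
  25,000 Ft × 9% = 2,250 Ft
  137,000 Ft × 22% = 30,140 Ft
  → 32,390 Ft

Supplementary minimum tax:
  Adjusted income: 162,000 Ft + 11,000 Ft + 21,000 Ft = 194,000 Ft
  Less exemption 83,000 Ft → base 111,000 Ft
  111,000 Ft × 17% = 18,870 Ft

32,390 Ft > 18,870 Ft, so the regular income tax governs.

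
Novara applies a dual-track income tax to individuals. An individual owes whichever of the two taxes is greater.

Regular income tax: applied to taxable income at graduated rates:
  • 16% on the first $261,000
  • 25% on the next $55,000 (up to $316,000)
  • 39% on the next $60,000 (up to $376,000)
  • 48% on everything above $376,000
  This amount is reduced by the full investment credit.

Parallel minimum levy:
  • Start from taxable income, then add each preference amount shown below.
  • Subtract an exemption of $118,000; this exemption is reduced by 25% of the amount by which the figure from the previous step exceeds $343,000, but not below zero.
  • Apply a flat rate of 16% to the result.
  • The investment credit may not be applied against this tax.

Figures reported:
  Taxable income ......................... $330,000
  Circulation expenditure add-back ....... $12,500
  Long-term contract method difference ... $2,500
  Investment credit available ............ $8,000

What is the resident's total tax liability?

Regular income tax:
  $261,000 × 16% = $41,760
  $55,000 × 25% = $13,750
  $14,000 × 39% = $5,460
  → $60,970
  Less investment credit $8,000 → $52,970

Parallel minimum levy:
  Adjusted income: $330,000 + $12,500 + $2,500 = $345,000
  Exemption: $118,000 − 25% × ($345,000 − $343,000) = $118,000 − $500 = $117,500
  Base: $345,000 − $117,500 = $227,500
  $227,500 × 16% = $36,400

$52,970 > $36,400, so the regular income tax governs.

$52,970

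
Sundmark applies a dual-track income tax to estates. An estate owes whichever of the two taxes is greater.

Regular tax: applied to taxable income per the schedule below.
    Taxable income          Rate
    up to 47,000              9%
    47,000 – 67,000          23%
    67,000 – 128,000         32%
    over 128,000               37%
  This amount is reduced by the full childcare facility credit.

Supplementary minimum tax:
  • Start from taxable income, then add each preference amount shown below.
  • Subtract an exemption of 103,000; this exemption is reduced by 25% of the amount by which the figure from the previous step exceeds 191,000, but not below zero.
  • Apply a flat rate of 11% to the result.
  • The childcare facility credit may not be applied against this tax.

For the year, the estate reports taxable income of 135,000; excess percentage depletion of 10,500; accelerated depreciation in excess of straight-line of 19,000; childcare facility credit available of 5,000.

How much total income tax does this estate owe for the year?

25,940

Supplementary minimum tax:
  Adjusted income: 135,000 + 10,500 + 19,000 = 164,500
  Exemption: 164,500 ≤ 191,000, so full 103,000 applies
  Base: 164,500 − 103,000 = 61,500
  61,500 × 11% = 6,765

Regular tax:
  47,000 × 9% = 4,230
  20,000 × 23% = 4,600
  61,000 × 32% = 19,520
  7,000 × 37% = 2,590
  → 30,940
  Less childcare facility credit 5,000 → 25,940

25,940 > 6,765, so the regular tax governs.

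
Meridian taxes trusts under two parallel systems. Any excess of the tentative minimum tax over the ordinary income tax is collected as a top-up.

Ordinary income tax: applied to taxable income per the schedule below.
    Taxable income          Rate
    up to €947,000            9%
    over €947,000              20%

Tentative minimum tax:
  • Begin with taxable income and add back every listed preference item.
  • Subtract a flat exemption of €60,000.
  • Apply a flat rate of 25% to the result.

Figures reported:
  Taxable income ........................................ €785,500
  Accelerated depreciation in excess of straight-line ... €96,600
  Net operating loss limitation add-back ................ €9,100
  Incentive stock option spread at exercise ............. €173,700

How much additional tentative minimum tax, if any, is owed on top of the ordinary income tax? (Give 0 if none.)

Tentative minimum tax:
  Adjusted income: €785,500 + €96,600 + €9,100 + €173,700 = €1,064,900
  Less exemption €60,000 → base €1,004,900
  €1,004,900 × 25% = €251,225

Ordinary income tax:
  €785,500 × 9% = €70,695

Excess of tentative minimum tax over ordinary income tax: €251,225 − €70,695 = €180,530.

€180,530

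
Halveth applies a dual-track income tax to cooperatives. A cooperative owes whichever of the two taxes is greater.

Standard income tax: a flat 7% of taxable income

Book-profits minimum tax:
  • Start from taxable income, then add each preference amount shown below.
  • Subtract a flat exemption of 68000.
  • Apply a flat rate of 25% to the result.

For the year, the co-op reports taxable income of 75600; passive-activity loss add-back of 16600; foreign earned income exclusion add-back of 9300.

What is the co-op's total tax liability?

Standard income tax:
  75600 × 7% = 5292

Book-profits minimum tax:
  Adjusted income: 75600 + 16600 + 9300 = 101500
  Less exemption 68000 → base 33500
  33500 × 25% = 8375

8375 > 5292, so the book-profits minimum tax is the binding amount.

8375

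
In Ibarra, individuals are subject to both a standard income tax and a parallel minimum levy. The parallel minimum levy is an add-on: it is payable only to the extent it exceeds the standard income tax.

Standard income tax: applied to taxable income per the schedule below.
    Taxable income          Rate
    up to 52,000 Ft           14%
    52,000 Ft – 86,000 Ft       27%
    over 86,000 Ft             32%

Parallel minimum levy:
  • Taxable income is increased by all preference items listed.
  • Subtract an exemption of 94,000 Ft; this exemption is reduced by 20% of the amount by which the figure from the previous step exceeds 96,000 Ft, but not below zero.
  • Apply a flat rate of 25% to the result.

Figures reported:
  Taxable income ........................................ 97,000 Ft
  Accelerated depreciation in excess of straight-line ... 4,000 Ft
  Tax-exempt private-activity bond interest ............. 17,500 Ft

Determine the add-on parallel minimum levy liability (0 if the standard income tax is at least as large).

Standard income tax:
  52,000 Ft × 14% = 7,280 Ft
  34,000 Ft × 27% = 9,180 Ft
  11,000 Ft × 32% = 3,520 Ft
  → 19,980 Ft

Parallel minimum levy:
  Adjusted income: 97,000 Ft + 4,000 Ft + 17,500 Ft = 118,500 Ft
  Exemption: 94,000 Ft − 20% × (118,500 Ft − 96,000 Ft) = 94,000 Ft − 4,500 Ft = 89,500 Ft
  Base: 118,500 Ft − 89,500 Ft = 29,000 Ft
  29,000 Ft × 25% = 7,250 Ft

7,250 Ft ≤ 19,980 Ft, so no add-on is due.

0 Ft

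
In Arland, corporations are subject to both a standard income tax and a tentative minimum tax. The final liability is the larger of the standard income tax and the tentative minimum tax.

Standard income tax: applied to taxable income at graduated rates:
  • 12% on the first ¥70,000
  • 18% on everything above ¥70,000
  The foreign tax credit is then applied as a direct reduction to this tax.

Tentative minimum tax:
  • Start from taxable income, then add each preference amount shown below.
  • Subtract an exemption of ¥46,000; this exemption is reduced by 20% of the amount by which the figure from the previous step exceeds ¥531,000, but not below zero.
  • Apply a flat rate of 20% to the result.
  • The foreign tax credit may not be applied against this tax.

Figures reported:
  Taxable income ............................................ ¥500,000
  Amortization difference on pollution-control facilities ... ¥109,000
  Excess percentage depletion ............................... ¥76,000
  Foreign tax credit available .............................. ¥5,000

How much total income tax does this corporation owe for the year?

Standard income tax:
  ¥70,000 × 12% = ¥8,400
  ¥430,000 × 18% = ¥77,400
  → ¥85,800
  Less foreign tax credit ¥5,000 → ¥80,800

Tentative minimum tax:
  Adjusted income: ¥500,000 + ¥109,000 + ¥76,000 = ¥685,000
  Exemption: ¥46,000 − 20% × (¥685,000 − ¥531,000) = ¥46,000 − ¥30,800 = ¥15,200
  Base: ¥685,000 − ¥15,200 = ¥669,800
  ¥669,800 × 20% = ¥133,960

¥133,960 > ¥80,800, so the tentative minimum tax is the binding amount.

¥133,960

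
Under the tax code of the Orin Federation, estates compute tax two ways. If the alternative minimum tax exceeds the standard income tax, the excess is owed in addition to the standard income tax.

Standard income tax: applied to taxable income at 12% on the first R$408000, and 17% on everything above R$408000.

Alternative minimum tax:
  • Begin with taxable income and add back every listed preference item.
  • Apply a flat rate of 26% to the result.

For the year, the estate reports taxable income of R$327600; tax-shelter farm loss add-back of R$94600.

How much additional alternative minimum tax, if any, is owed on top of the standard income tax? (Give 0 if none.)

Standard income tax:
  R$327600 × 12% = R$39312

Alternative minimum tax:
  Adjusted income: R$327600 + R$94600 = R$422200
  R$422200 × 26% = R$109772

Excess of alternative minimum tax over standard income tax: R$109772 − R$39312 = R$70460.

R$70460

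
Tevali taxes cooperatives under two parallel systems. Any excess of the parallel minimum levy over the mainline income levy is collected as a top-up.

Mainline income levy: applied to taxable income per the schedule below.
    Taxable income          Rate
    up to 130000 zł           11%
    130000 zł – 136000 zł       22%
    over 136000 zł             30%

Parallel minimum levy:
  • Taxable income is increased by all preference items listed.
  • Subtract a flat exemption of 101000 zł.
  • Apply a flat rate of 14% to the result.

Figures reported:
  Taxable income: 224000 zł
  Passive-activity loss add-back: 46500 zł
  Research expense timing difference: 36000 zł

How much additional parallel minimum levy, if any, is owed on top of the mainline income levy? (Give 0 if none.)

Mainline income levy:
  130000 zł × 11% = 14300 zł
  6000 zł × 22% = 1320 zł
  88000 zł × 30% = 26400 zł
  → 42020 zł

Parallel minimum levy:
  Adjusted income: 224000 zł + 46500 zł + 36000 zł = 306500 zł
  Less exemption 101000 zł → base 205500 zł
  205500 zł × 14% = 28770 zł

28770 zł ≤ 42020 zł, so no add-on is due.

0 zł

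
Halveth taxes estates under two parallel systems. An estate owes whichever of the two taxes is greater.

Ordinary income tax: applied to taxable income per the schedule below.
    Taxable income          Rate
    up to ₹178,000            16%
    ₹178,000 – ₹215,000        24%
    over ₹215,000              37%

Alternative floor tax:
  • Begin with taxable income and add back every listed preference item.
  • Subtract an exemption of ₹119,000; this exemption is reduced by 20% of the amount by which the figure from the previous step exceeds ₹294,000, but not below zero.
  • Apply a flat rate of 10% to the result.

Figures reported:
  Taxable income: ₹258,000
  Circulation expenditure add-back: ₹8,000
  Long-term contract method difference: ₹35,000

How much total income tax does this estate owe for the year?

₹53,270

Alternative floor tax:
  Adjusted income: ₹258,000 + ₹8,000 + ₹35,000 = ₹301,000
  Exemption: ₹119,000 − 20% × (₹301,000 − ₹294,000) = ₹119,000 − ₹1,400 = ₹117,600
  Base: ₹301,000 − ₹117,600 = ₹183,400
  ₹183,400 × 10% = ₹18,340

Ordinary income tax:
  ₹178,000 × 16% = ₹28,480
  ₹37,000 × 24% = ₹8,880
  ₹43,000 × 37% = ₹15,910
  → ₹53,270

₹53,270 > ₹18,340, so the ordinary income tax governs.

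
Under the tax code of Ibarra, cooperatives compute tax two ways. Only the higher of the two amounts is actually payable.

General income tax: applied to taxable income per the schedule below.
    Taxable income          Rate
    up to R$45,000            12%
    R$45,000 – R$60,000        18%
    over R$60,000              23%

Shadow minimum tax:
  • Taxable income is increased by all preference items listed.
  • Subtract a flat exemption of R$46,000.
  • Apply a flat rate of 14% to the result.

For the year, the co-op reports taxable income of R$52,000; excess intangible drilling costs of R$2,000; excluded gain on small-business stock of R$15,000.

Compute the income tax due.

Shadow minimum tax:
  Adjusted income: R$52,000 + R$2,000 + R$15,000 = R$69,000
  Less exemption R$46,000 → base R$23,000
  R$23,000 × 14% = R$3,220

General income tax:
  R$45,000 × 12% = R$5,400
  R$7,000 × 18% = R$1,260
  → R$6,660

R$6,660 > R$3,220, so the general income tax governs.

R$6,660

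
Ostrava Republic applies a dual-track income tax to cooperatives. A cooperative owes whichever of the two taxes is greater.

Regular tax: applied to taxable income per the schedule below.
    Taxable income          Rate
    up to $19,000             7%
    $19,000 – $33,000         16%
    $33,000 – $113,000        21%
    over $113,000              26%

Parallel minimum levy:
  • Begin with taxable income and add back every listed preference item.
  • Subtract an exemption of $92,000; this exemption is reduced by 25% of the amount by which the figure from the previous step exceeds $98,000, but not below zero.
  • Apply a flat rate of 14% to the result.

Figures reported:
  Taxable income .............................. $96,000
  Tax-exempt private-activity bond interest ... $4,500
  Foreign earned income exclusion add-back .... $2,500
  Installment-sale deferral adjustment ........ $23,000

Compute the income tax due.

Regular tax:
  $19,000 × 7% = $1,330
  $14,000 × 16% = $2,240
  $63,000 × 21% = $13,230
  → $16,800

Parallel minimum levy:
  Adjusted income: $96,000 + $4,500 + $2,500 + $23,000 = $126,000
  Exemption: $92,000 − 25% × ($126,000 − $98,000) = $92,000 − $7,000 = $85,000
  Base: $126,000 − $85,000 = $41,000
  $41,000 × 14% = $5,740

$16,800 > $5,740, so the regular tax governs.

$16,800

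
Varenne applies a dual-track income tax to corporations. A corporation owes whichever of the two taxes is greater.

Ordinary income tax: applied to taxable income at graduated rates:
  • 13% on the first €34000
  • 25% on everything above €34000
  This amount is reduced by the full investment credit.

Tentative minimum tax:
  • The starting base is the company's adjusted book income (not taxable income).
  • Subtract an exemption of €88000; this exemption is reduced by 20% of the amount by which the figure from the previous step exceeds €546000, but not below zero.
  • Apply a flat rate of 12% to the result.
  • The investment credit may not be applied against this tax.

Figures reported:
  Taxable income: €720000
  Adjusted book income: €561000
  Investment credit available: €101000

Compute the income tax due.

€74920

Tentative minimum tax:
  Base (adjusted book income): €561000
  Exemption: €88000 − 20% × (€561000 − €546000) = €88000 − €3000 = €85000
  Base: €561000 − €85000 = €476000
  €476000 × 12% = €57120

Ordinary income tax:
  €34000 × 13% = €4420
  €686000 × 25% = €171500
  → €175920
  Less investment credit €101000 → €74920

€74920 > €57120, so the ordinary income tax governs.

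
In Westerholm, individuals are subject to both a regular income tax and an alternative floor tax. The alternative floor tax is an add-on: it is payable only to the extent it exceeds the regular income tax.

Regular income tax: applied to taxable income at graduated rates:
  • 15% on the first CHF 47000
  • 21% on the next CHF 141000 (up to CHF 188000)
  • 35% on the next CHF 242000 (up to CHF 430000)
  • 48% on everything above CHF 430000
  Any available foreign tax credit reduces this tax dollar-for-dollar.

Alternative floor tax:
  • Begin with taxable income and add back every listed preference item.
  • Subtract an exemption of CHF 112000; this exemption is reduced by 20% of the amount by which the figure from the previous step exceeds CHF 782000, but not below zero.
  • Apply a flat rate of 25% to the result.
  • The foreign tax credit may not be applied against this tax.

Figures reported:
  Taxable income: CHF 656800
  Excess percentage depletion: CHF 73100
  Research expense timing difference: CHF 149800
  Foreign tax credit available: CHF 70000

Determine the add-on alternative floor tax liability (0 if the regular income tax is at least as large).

CHF 36586

Regular income tax:
  CHF 47000 × 15% = CHF 7050
  CHF 141000 × 21% = CHF 29610
  CHF 242000 × 35% = CHF 84700
  CHF 226800 × 48% = CHF 108864
  → CHF 230224
  Less foreign tax credit CHF 70000 → CHF 160224

Alternative floor tax:
  Adjusted income: CHF 656800 + CHF 73100 + CHF 149800 = CHF 879700
  Exemption: CHF 112000 − 20% × (CHF 879700 − CHF 782000) = CHF 112000 − CHF 19540 = CHF 92460
  Base: CHF 879700 − CHF 92460 = CHF 787240
  CHF 787240 × 25% = CHF 196810

Excess of alternative floor tax over regular income tax: CHF 196810 − CHF 160224 = CHF 36586.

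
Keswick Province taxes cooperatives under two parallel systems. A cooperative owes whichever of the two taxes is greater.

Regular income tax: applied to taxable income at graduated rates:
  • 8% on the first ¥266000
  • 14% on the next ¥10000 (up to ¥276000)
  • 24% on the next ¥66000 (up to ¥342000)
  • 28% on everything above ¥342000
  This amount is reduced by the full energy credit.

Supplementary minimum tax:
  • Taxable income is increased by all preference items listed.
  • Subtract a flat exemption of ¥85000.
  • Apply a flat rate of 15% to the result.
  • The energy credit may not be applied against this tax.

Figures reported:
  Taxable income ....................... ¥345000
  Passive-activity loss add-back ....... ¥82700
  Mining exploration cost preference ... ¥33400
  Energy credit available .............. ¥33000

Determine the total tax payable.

Supplementary minimum tax:
  Adjusted income: ¥345000 + ¥82700 + ¥33400 = ¥461100
  Less exemption ¥85000 → base ¥376100
  ¥376100 × 15% = ¥56415

Regular income tax:
  ¥266000 × 8% = ¥21280
  ¥10000 × 14% = ¥1400
  ¥66000 × 24% = ¥15840
  ¥3000 × 28% = ¥840
  → ¥39360
  Less energy credit ¥33000 → ¥6360

¥56415 > ¥6360, so the supplementary minimum tax is the binding amount.

¥56415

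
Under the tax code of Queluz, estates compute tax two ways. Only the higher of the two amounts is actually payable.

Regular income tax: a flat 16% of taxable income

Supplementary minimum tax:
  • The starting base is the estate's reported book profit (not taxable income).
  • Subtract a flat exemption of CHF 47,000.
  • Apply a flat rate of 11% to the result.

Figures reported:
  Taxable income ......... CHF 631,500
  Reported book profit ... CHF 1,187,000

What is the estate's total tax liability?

CHF 125,400

Supplementary minimum tax:
  Base (reported book profit): CHF 1,187,000
  Less exemption CHF 47,000 → base CHF 1,140,000
  CHF 1,140,000 × 11% = CHF 125,400

Regular income tax:
  CHF 631,500 × 16% = CHF 101,040

CHF 125,400 > CHF 101,040, so the supplementary minimum tax is the binding amount.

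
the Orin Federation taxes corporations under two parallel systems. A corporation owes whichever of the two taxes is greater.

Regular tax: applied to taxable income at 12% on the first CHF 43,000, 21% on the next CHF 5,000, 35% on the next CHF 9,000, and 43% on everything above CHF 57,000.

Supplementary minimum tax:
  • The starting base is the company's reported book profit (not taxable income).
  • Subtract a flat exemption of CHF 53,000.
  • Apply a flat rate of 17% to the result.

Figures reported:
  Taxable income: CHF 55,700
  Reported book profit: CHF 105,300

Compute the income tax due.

Regular tax:
  CHF 43,000 × 12% = CHF 5,160
  CHF 5,000 × 21% = CHF 1,050
  CHF 7,700 × 35% = CHF 2,695
  → CHF 8,905

Supplementary minimum tax:
  Base (reported book profit): CHF 105,300
  Less exemption CHF 53,000 → base CHF 52,300
  CHF 52,300 × 17% = CHF 8,891

CHF 8,905 > CHF 8,891, so the regular tax governs.

CHF 8,905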